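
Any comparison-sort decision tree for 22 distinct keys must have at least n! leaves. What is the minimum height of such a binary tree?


A binary decision tree of height h has at most 2^h leaves and needs at least n! of them, so h >= ceil(log2(n!)).
Compute 22! as a running product:
  x2 = 2, x3 = 6, x4 = 24, x5 = 120
  x6 = 720, x7 = 5040, x8 = 40320, x9 = 362880
  x10 = 3628800, x11 = 39916800, x12 = 479001600, x13 = 6227020800
  x14 = 87178291200, x15 = 1307674368000, x16 = 20922789888000, x17 = 355687428096000
  x18 = 6402373705728000, x19 = 121645100408832000, x20 = 2432902008176640000, x21 = 51090942171709440000
  x22 = 1124000727777607680000
22! = 1124000727777607680000
Bracket between powers of 2:
  2^69 = 590295810358705651712 < 1124000727777607680000 <= 1180591620717411303424 = 2^70
So ceil(log2(22!)) = 70


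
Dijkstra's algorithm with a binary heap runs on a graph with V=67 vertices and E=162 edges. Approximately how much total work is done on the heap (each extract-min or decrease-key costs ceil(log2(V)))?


Dijkstra with a binary heap: each vertex is extracted once, each edge may relax once.
Each heap operation costs O(log V).
V + E = 67 + 162 = 229
ceil(log2(67)) = 7 (since 2^6 = 64 < 67 <= 128 = 2^7)
Total heap work = (V+E) * ceil(log2(V)) = 229 * 7 = 1603


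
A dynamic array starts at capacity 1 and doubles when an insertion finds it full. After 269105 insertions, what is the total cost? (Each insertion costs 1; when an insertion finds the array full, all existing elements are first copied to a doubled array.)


Insertion cost: 269105 (one per element)
Resizes occur just before inserting elements 2, 3, 5, 9, ...
Elements copied at each resize: 1 + 2 + 4 + 8 + 16 + 32 + 64 + 128 + 256 + 512 + 1024 + 2048 + 4096 + 8192 + 16384 + 32768 + 65536 + 131072 + 262144
Sum of copies = 524287 (geometric series: 2^k - 1)
Total = 269105 + 524287 = 793392


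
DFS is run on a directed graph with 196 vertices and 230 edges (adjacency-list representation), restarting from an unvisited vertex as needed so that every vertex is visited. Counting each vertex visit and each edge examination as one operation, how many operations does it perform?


A full DFS traversal processes each vertex exactly once (push/pop on stack).
Each directed edge is examined once.
V = 196, E = 230
V + E = 426


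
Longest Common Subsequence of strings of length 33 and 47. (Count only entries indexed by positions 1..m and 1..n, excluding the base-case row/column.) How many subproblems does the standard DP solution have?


DP table indexed by positions in both strings.
First string: 33 positions
Second string: 47 positions
Total = 33 * 47 = 1551


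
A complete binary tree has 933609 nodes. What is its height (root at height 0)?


In a complete binary tree, level k holds nodes 2^k .. 2^(k+1)-1 (1-indexed).
Height = floor(log2(n)) = floor(log2(933609)) = 19
Check: 2^19 = 524288 <= 933609 < 1048576 = 2^20


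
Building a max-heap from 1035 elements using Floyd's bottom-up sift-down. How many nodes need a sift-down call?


In a heap of 1035 elements (0-indexed array):
  Last element index: 1034
  Parent of last element: floor((1034 - 1) / 2) = 516
  Internal nodes: indices 0 to 516
  Count = floor(1035/2) = 517


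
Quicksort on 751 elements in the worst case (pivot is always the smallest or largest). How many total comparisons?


In the worst case, each partition step picks the worst pivot:
  Partition 1: 750 comparisons (n-1 elements to compare)
  Partition 2: 749 comparisons
  Partition 3: 748 comparisons
  Partition 4: 747 comparisons
  Partition 5: 746 comparisons
  ...
  Last partition: 0 comparisons
Total = (n-1) + (n-2) + ... + 1 + 0 = n*(n-1)/2
= 751*750/2 = 281625


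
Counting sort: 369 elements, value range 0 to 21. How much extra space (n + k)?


n = 369 (output array)
k = 22 (count array for 22 distinct values)
Extra space = 369 + 22 = 391


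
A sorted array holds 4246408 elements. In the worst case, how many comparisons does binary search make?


Halving sequence: 4246408 -> 2123204 -> 1061602 -> 530801 -> 265400 -> 132700 -> 66350 -> 33175 -> 16587 -> 8293 -> 4146 -> 2073 -> 1036 -> 518 -> 259 -> 129 -> 64 -> 32 -> 16 -> 8 -> 4 -> 2 -> 1
Number of halvings = 22
Max comparisons = 22 + 1 = 23


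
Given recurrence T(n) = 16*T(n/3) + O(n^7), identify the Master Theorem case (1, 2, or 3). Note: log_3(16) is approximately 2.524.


Master Theorem parameters: a=16, b=3, c=7
log_b(a) = 2.524
Compare b^c with a: 3^7 = 2187 > 16, so c > log_b(a).
Comparing c=7 vs log_b(a)=2.524:
7 > 2.524 => Case 3
Result: T(n) = O(n^7)
Master Theorem case = 3


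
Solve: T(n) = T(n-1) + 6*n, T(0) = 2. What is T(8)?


Expanding the recurrence:
T(8) = T(7) + 6*8
       = T(6) + 6*7 + 6*8
       ...
       = T(0) + 6*(1 + 2 + ... + 8)
       = 2 + 6 * 8*9/2
       = 2 + 6 * 36
       = 2 + 216 = 218


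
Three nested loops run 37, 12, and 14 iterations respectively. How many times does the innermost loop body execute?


Loop 1 (outermost): 37 iterations
Loop 2 (middle): 12 iterations per outer
Loop 3 (innermost): 14 iterations per middle
Total = 37 * 12 * 14 = 6216


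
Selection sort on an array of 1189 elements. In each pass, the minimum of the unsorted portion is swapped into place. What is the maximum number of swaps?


Selection sort performs one swap per pass:
  Pass 1: find min in positions 0 to 1188, swap with position 0
  Pass 2: find min in positions 1 to 1188, swap with position 1
  Pass 3: find min in positions 2 to 1188, swap with position 2
  Pass 4: find min in positions 3 to 1188, swap with position 3
  Pass 5: find min in positions 4 to 1188, swap with position 4
  ... (1183 more passes)
Total passes (and swaps) = n - 1 = 1189 - 1 = 1188


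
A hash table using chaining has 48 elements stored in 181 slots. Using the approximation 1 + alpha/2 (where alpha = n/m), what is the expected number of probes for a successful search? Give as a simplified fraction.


Load factor alpha = n/m = 48/181
Expected probes = 1 + alpha/2 = 1 + 48/(2*181)
= 1 + 48/362
= 362/362 + 48/362
= 410/362
Simplify: 205/181


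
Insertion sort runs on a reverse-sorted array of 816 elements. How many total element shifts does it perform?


Sum of shifts = 1 + 2 + 3 + ... + 815
= 816 * 815 / 2
= 665040 / 2
= 332520


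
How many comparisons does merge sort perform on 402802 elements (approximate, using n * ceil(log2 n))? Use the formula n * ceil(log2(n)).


Recursion depth: ceil(log2(402802)) = 19
Each recursion level merges n = 402802 elements
Total = 402802 * 19 = 7653238


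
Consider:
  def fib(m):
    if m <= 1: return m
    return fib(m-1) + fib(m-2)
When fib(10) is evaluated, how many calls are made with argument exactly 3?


Let N(m) = number of times fib(m) is called while evaluating fib(10).
N(10) = 1 (the initial call).
N(9) = 1 (only fib(10) calls it).
For 1 <= m <= 8: fib(m) is called by fib(m+1) and fib(m+2), so
  N(m) = N(m+1) + N(m+2).
fib(0) is called only by fib(2), so N(0) = N(2).
Walk down from m=10:
  N(10)=1, N(9)=1, N(8)=2, N(7)=3, N(6)=5, N(5)=8, N(4)=13, N(3)=21
N(3) = 21


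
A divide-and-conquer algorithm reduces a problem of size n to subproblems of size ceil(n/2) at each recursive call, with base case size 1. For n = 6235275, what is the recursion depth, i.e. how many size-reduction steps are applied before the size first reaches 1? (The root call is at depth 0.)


Each step divides the size by 2 (rounding up); after k steps the size is ceil(n/2^k), which equals 1 exactly when 2^k >= n.
So the depth is the smallest k with 2^k >= 6235275, i.e. ceil(log_2(6235275)).
2^22 = 4194304 < 6235275 <= 8388608 = 2^23
Recursion depth = 23


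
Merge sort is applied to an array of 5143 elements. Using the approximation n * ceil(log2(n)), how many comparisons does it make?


Merge sort divides the array into halves recursively.
Number of levels = ceil(log2(5143)) = 13
At each level, approximately n = 5143 comparisons are needed for merging.
Total comparisons ~ n * ceil(log2(n)) = 5143 * 13 = 66859


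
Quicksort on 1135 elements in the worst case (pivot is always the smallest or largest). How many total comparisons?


In the worst case, each partition step picks the worst pivot:
  Partition 1: 1134 comparisons (n-1 elements to compare)
  Partition 2: 1133 comparisons
  Partition 3: 1132 comparisons
  Partition 4: 1131 comparisons
  Partition 5: 1130 comparisons
  ...
  Last partition: 0 comparisons
Total = (n-1) + (n-2) + ... + 1 + 0 = n*(n-1)/2
= 1135*1134/2 = 643545


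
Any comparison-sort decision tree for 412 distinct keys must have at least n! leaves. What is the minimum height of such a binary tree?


A binary decision tree of height h has at most 2^h leaves and needs at least n! of them, so h >= ceil(log2(n!)).
412! is far too large to multiply out, so use Stirling's series:
  ln(n!) ~ n ln n - n + (1/2) ln(2 pi n) + 1/(12n)  (error below 1/(360 n^3), negligible here)
  ln(412) = 6.0210233
  n ln n = 412 * 6.0210233 = 2480.6616
  (1/2) ln(2 pi * 412) = (1/2) ln(2588.6723) = 3.9295
  1/(12*412) = 0.0002
  ln(412!) ~ 2480.6616 - 412 + 3.9295 + 0.0002 = 2072.5913
Convert to base 2: log2(412!) = 2072.5913 / ln 2 = 2072.5913 / 0.69314718 = 2990.1172
ceil(2990.1172) = 2991


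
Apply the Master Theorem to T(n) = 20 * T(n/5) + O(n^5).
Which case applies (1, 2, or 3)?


The Master Theorem: T(n) = a*T(n/b) + O(n^c)
  a = 20, b = 5, c = 5
log_b(a) = log_5(20) ~ 1.861
Compare b^c with a: 5^5 = 3125 > 20, so c > log_b(a).
Since c > log_b(a), Case 3 applies.
T(n) = O(n^5)
Master Theorem case = 3


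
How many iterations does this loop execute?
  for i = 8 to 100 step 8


The loop variable i takes values starting at 8 and increments by 8 each iteration.
Sequence: i = 8, 16, 24, 32, 40, 48, 56, 64, 72, ...
The upper bound 100 is inclusive, so the count is floor((last - first) / step) + 1:
floor((100 - 8) / 8) + 1 = floor(92/8) + 1 = 11 + 1 = 12


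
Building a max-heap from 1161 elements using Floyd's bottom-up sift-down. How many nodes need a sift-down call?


In a heap of 1161 elements (0-indexed array):
  Last element index: 1160
  Parent of last element: floor((1160 - 1) / 2) = 579
  Internal nodes: indices 0 to 579
  Count = floor(1161/2) = 580


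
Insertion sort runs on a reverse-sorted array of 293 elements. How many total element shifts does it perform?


Sum of shifts = 1 + 2 + 3 + ... + 292
= 293 * 292 / 2
= 85556 / 2
= 42778


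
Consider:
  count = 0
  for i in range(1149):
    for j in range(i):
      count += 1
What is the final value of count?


For each i, the inner loop runs i times:
  i=0: inner runs 0 times
  i=1: inner runs 1 time
  i=2: inner runs 2 times
  i=3: inner runs 3 times
  i=4: inner runs 4 times
  i=5: inner runs 5 times
  i=6: inner runs 6 times
  i=7: inner runs 7 times
  ...
Total = 0 + 1 + 2 + ... + 1148 = 1149*(1149-1)/2 = 659526


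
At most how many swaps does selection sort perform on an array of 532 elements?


Each of the 531 passes places one element in its final position.
Pass 1: swap minimum into position 0
Pass 2: swap minimum of remaining into position 1
...
Pass 531: last two elements, one swap
Maximum swaps = 532 - 1 = 531


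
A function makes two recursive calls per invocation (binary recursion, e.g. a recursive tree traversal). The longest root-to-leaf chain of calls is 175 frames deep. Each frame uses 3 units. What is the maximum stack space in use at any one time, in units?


Binary recursion: the two calls run one after the other, so only one root-to-leaf chain of frames is on the stack at a time.
Maximum depth (longest chain) = 175 frames
Each frame = 3 units
Max stack space = 175 * 3 = 525


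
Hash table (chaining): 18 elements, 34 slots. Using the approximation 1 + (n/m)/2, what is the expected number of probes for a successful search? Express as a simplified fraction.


Computing expected probes:
alpha = 18/34
= 1 + alpha/2
= 1 + 18/(2*34)
= (2*34 + 18) / (2*34)
= 86/68 = 43/34


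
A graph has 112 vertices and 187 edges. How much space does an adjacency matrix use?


Adjacency matrix: V x V grid of entries
Space = V^2 = 112^2 = 112 * 112 = 12544


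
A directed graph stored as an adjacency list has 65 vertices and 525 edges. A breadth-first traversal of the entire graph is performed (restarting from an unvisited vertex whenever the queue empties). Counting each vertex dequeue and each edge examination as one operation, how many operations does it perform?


A full BFS traversal dequeues each vertex once and examines each edge once.
Vertex visits: 65
Edge visits: 525
V + E = 65 + 525 = 590


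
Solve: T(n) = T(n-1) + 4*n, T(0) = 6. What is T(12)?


Expanding the recurrence:
T(12) = T(11) + 4*12
       = T(10) + 4*11 + 4*12
       ...
       = T(0) + 4*(1 + 2 + ... + 12)
       = 6 + 4 * 12*13/2
       = 6 + 4 * 78
       = 6 + 312 = 318


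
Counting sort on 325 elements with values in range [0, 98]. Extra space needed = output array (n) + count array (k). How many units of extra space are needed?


Output array size: 325 (to store sorted result)
Count array size: 99 (one slot per possible value, range 0 to 98)
Total extra space = 325 + 99 = 424


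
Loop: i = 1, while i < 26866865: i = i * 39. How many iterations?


i multiplies by 39 each step:
i = 1 -> 39 -> 1521 -> 59319 -> 2313441 -> 90224199 (stop)
Iterations = ceil(log_39(26866865)) = 5


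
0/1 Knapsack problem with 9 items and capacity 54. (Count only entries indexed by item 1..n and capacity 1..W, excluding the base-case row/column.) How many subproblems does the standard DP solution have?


The DP table is indexed by (item, capacity).
Rows: 9 items
Columns: 54 capacity values (1 to W)
Total subproblems = 9 * 54 = 486


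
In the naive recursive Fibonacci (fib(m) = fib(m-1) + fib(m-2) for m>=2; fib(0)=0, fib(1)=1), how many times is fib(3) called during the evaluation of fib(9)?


Let N(m) = number of times fib(m) is called while evaluating fib(9).
N(9) = 1 (the initial call).
N(8) = 1 (only fib(9) calls it).
For 1 <= m <= 7: fib(m) is called by fib(m+1) and fib(m+2), so
  N(m) = N(m+1) + N(m+2).
fib(0) is called only by fib(2), so N(0) = N(2).
Walk down from m=9:
  N(9)=1, N(8)=1, N(7)=2, N(6)=3, N(5)=5, N(4)=8, N(3)=13
N(3) = 13


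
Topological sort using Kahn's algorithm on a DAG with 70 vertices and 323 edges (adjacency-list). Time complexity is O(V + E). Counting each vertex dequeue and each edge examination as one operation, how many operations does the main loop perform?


Kahn's algorithm:
  1. Compute in-degrees: O(V + E)
  2. Process queue: each vertex dequeued once (O(V))
     each edge examined once (O(E))
Total = V + E = 70 + 323 = 393


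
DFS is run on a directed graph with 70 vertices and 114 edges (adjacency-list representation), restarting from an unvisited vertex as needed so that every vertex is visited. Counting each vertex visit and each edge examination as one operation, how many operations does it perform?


A full DFS traversal processes each vertex exactly once (push/pop on stack).
Each directed edge is examined once.
V = 70, E = 114
V + E = 184


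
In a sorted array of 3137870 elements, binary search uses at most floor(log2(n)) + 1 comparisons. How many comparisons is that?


Halving sequence: 3137870 -> 1568935 -> 784467 -> 392233 -> 196116 -> 98058 -> 49029 -> 24514 -> 12257 -> 6128 -> 3064 -> 1532 -> 766 -> 383 -> 191 -> 95 -> 47 -> 23 -> 11 -> 5 -> 2 -> 1
Number of halvings = 21
Max comparisons = 21 + 1 = 22


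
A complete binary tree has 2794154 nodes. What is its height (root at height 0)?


In a complete binary tree, level k holds nodes 2^k .. 2^(k+1)-1 (1-indexed).
Height = floor(log2(n)) = floor(log2(2794154)) = 21
Check: 2^21 = 2097152 <= 2794154 < 4194304 = 2^22


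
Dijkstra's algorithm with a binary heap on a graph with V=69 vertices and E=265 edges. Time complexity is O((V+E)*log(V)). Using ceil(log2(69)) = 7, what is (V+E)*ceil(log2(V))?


Dijkstra with a binary heap: each vertex is extracted once, each edge may relax once.
Each heap operation costs O(log V).
V + E = 69 + 265 = 334
ceil(log2(69)) = 7 (since 2^6 = 64 < 69 <= 128 = 2^7)
Total heap work = (V+E) * ceil(log2(V)) = 334 * 7 = 2338


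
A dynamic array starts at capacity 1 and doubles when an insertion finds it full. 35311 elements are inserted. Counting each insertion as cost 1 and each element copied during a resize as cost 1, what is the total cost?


n = 35311
Insertion costs: 35311
Resizes copy 1, 2, 4, ... up to the largest power of 2 that is <= n-1 = 35310, i.e. 32768.
Copy costs = 1 + 2 + 4 + 8 + 16 + 32 + 64 + 128 + 256 + 512 + 1024 + 2048 + 4096 + 8192 + 16384 + 32768 = 65535
Total = 35311 + 65535 = 100846


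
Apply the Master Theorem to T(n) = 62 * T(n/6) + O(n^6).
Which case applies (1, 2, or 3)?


The Master Theorem: T(n) = a*T(n/b) + O(n^c)
  a = 62, b = 6, c = 6
log_b(a) = log_6(62) ~ 2.303
Compare b^c with a: 6^6 = 46656 > 62, so c > log_b(a).
Since c > log_b(a), Case 3 applies.
T(n) = O(n^6)
Master Theorem case = 3


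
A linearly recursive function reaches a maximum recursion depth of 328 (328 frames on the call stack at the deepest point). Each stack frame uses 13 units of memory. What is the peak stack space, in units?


Maximum recursion depth = 328 frames
Memory per frame = 13 units
Total stack space = depth * frame_size
= 328 * 13 = 4264


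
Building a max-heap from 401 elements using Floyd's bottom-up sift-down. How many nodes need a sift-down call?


In a heap of 401 elements (0-indexed array):
  Last element index: 400
  Parent of last element: floor((400 - 1) / 2) = 199
  Internal nodes: indices 0 to 199
  Count = floor(401/2) = 200


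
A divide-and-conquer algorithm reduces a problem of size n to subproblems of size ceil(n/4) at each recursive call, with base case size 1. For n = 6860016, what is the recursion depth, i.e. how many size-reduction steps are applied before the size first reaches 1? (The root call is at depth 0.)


Each step divides the size by 4 (rounding up); after k steps the size is ceil(n/4^k), which equals 1 exactly when 4^k >= n.
So the depth is the smallest k with 4^k >= 6860016, i.e. ceil(log_4(6860016)).
4^11 = 4194304 < 6860016 <= 16777216 = 4^12
Recursion depth = 12


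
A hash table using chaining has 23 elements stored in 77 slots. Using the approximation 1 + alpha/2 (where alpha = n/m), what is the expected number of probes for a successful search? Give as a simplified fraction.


Load factor alpha = n/m = 23/77
Expected probes = 1 + alpha/2 = 1 + 23/(2*77)
= 1 + 23/154
= 154/154 + 23/154
= 177/154


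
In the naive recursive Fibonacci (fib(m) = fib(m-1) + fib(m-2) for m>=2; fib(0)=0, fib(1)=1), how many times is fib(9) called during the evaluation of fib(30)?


Let N(m) = number of times fib(m) is called while evaluating fib(30).
N(30) = 1 (the initial call).
N(29) = 1 (only fib(30) calls it).
For 1 <= m <= 28: fib(m) is called by fib(m+1) and fib(m+2), so
  N(m) = N(m+1) + N(m+2).
fib(0) is called only by fib(2), so N(0) = N(2).
Walk down from m=30:
  N(30)=1, N(29)=1, N(28)=2, N(27)=3, N(26)=5, N(25)=8, N(24)=13, N(23)=21, N(22)=34, N(21)=55, N(20)=89, N(19)=144, N(18)=233, N(17)=377, N(16)=610, N(15)=987, N(14)=1597, N(13)=2584, N(12)=4181, N(11)=6765, N(10)=10946, N(9)=17711
N(9) = 17711


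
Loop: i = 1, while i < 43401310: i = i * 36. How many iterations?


i multiplies by 36 each step:
i = 1 -> 36 -> 1296 -> 46656 -> 1679616 -> 60466176 (stop)
Iterations = ceil(log_36(43401310)) = 5


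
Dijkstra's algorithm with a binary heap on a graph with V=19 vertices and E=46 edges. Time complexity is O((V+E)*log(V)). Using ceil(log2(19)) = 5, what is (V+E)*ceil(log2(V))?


Dijkstra with a binary heap: each vertex is extracted once, each edge may relax once.
Each heap operation costs O(log V).
V + E = 19 + 46 = 65
ceil(log2(19)) = 5 (since 2^4 = 16 < 19 <= 32 = 2^5)
Total heap work = (V+E) * ceil(log2(V)) = 65 * 5 = 325


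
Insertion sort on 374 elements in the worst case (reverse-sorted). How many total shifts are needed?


In the worst case (reverse-sorted), each element shifts past all previous:
  Element 1: 1 shifts
  Element 2: 2 shifts
  Element 3: 3 shifts
  Element 4: 4 shifts
  Element 5: 5 shifts
  ...
  Element 373: 373 shifts
Total = 1 + 2 + ... + 373
= 374*(374-1)/2 = 69751


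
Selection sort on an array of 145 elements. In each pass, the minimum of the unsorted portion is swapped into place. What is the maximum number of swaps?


Selection sort performs one swap per pass:
  Pass 1: find min in positions 0 to 144, swap with position 0
  Pass 2: find min in positions 1 to 144, swap with position 1
  Pass 3: find min in positions 2 to 144, swap with position 2
  Pass 4: find min in positions 3 to 144, swap with position 3
  Pass 5: find min in positions 4 to 144, swap with position 4
  ... (139 more passes)
Total passes (and swaps) = n - 1 = 145 - 1 = 144


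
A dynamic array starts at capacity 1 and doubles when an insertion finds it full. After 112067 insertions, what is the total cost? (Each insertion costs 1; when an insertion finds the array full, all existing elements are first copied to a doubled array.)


Insertion cost: 112067 (one per element)
Resizes occur just before inserting elements 2, 3, 5, 9, ...
Elements copied at each resize: 1 + 2 + 4 + 8 + 16 + 32 + 64 + 128 + 256 + 512 + 1024 + 2048 + 4096 + 8192 + 16384 + 32768 + 65536
Sum of copies = 131071 (geometric series: 2^k - 1)
Total = 112067 + 131071 = 243138


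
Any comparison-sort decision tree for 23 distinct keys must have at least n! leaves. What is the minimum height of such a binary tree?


A binary decision tree of height h has at most 2^h leaves and needs at least n! of them, so h >= ceil(log2(n!)).
Compute 23! as a running product:
  x2 = 2, x3 = 6, x4 = 24, x5 = 120
  x6 = 720, x7 = 5040, x8 = 40320, x9 = 362880
  x10 = 3628800, x11 = 39916800, x12 = 479001600, x13 = 6227020800
  x14 = 87178291200, x15 = 1307674368000, x16 = 20922789888000, x17 = 355687428096000
  x18 = 6402373705728000, x19 = 121645100408832000, x20 = 2432902008176640000, x21 = 51090942171709440000
  x22 = 1124000727777607680000, x23 = 25852016738884976640000
23! = 25852016738884976640000
Bracket between powers of 2:
  2^74 = 18889465931478580854784 < 25852016738884976640000 <= 37778931862957161709568 = 2^75
So ceil(log2(23!)) = 75


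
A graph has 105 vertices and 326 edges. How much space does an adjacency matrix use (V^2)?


Adjacency matrix: V x V grid of entries
Space = V^2 = 105^2 = 105 * 105 = 11025


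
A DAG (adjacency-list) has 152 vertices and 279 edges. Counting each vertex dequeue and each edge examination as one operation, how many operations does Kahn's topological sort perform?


V = 152 (vertex processing)
E = 279 (edge processing)
V + E = 152 + 279 = 431


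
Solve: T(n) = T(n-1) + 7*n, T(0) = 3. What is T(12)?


Expanding the recurrence:
T(12) = T(11) + 7*12
       = T(10) + 7*11 + 7*12
       ...
       = T(0) + 7*(1 + 2 + ... + 12)
       = 3 + 7 * 12*13/2
       = 3 + 7 * 78
       = 3 + 546 = 549


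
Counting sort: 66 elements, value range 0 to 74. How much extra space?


n = 66 (output array)
k = 75 (count array for 75 distinct values)
Extra space = 66 + 75 = 141


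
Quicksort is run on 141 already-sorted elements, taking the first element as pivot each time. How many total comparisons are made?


Sum of comparisons per partition:
140 + 139 + ... + 1 + 0
= 141 * (141 - 1) / 2
= 141 * 140 / 2
= 9870


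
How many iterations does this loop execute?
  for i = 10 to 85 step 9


The loop variable i takes values starting at 10 and increments by 9 each iteration.
Sequence: i = 10, 19, 28, 37, 46, 55, 64, 73, 82
The upper bound 85 is inclusive, so the count is floor((last - first) / step) + 1:
floor((85 - 10) / 9) + 1 = floor(75/9) + 1 = 8 + 1 = 9


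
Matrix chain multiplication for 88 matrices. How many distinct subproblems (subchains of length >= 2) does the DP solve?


Subproblems are indexed by (i, j) where i < j.
Number of such pairs = n*(n-1)/2
= 88 * 87 / 2
= 3828


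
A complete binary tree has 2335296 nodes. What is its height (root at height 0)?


In a complete binary tree, level k holds nodes 2^k .. 2^(k+1)-1 (1-indexed).
Height = floor(log2(n)) = floor(log2(2335296)) = 21
Check: 2^21 = 2097152 <= 2335296 < 4194304 = 2^22


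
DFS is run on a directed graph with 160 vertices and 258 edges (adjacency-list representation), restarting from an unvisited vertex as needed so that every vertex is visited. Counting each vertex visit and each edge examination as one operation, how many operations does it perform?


A full DFS traversal processes each vertex exactly once (push/pop on stack).
Each directed edge is examined once.
V = 160, E = 258
V + E = 418


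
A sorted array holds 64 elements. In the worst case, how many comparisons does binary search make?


Halving sequence: 64 -> 32 -> 16 -> 8 -> 4 -> 2 -> 1
Number of halvings = 6
Max comparisons = 6 + 1 = 7


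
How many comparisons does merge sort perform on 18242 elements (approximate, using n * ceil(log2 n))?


Recursion depth: ceil(log2(18242)) = 15
Each recursion level merges n = 18242 elements
Total = 18242 * 15 = 273630


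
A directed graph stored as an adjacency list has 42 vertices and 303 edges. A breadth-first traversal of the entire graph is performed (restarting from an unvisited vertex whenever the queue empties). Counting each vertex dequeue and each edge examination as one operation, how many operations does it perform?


A full BFS traversal dequeues each vertex once and examines each edge once.
Vertex visits: 42
Edge visits: 303
V + E = 42 + 303 = 345


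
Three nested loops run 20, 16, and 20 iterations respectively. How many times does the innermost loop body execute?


Loop 1 (outermost): 20 iterations
Loop 2 (middle): 16 iterations per outer
Loop 3 (innermost): 20 iterations per middle
Total = 20 * 16 * 20 = 6400


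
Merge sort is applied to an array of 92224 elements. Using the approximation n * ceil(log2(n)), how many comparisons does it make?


Merge sort divides the array into halves recursively.
Number of levels = ceil(log2(92224)) = 17
At each level, approximately n = 92224 comparisons are needed for merging.
Total comparisons ~ n * ceil(log2(n)) = 92224 * 17 = 1567808


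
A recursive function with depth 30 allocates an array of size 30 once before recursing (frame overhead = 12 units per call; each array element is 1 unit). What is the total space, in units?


Array allocation: 30 units (allocated once)
Stack frames: 30 deep * 12 per frame = 360 units
Total = 30 + 360 = 390


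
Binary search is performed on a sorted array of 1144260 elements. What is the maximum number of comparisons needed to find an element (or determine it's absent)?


Binary search halves the search space each comparison:
  Step 1: search space = 1144260 -> 572130
  Step 2: search space = 572130 -> 286065
  Step 3: search space = 286065 -> 143032
  Step 4: search space = 143032 -> 71516
  Step 5: search space = 71516 -> 35758
  Step 6: search space = 35758 -> 17879
  Step 7: search space = 17879 -> 8939
  Step 8: search space = 8939 -> 4469
  Step 9: search space = 4469 -> 2234
  Step 10: search space = 2234 -> 1117
  Step 11: search space = 1117 -> 558
  Step 12: search space = 558 -> 279
  Step 13: search space = 279 -> 139
  Step 14: search space = 139 -> 69
  Step 15: search space = 69 -> 34
  Step 16: search space = 34 -> 17
  Step 17: search space = 17 -> 8
  Step 18: search space = 8 -> 4
  Step 19: search space = 4 -> 2
  Step 20: search space = 2 -> 1
  Step 21: search space = 1 (final check)
Maximum comparisons = floor(log2(1144260)) + 1 = 20 + 1 = 21


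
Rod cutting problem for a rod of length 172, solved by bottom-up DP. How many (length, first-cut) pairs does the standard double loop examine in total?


For each subproblem length i = 1..172, the inner loop considers i possible first cuts.
Total = 1 + 2 + ... + 172
= 172*(172+1)/2
= 172*173/2 = 14878


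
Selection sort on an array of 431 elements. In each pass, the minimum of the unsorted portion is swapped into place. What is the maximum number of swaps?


Selection sort performs one swap per pass:
  Pass 1: find min in positions 0 to 430, swap with position 0
  Pass 2: find min in positions 1 to 430, swap with position 1
  Pass 3: find min in positions 2 to 430, swap with position 2
  Pass 4: find min in positions 3 to 430, swap with position 3
  Pass 5: find min in positions 4 to 430, swap with position 4
  ... (425 more passes)
Total passes (and swaps) = n - 1 = 431 - 1 = 430


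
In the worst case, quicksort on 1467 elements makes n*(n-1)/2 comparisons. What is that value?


Sum of comparisons per partition:
1466 + 1465 + ... + 1 + 0
= 1467 * (1467 - 1) / 2
= 1467 * 1466 / 2
= 1075311


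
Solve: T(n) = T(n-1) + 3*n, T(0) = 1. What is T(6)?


Expanding the recurrence:
T(6) = T(5) + 3*6
       = T(4) + 3*5 + 3*6
       ...
       = T(0) + 3*(1 + 2 + ... + 6)
       = 1 + 3 * 6*7/2
       = 1 + 3 * 21
       = 1 + 63 = 64


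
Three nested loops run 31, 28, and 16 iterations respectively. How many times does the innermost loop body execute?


Loop 1 (outermost): 31 iterations
Loop 2 (middle): 28 iterations per outer
Loop 3 (innermost): 16 iterations per middle
Total = 31 * 28 * 16 = 13888


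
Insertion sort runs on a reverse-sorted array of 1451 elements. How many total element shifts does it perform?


Sum of shifts = 1 + 2 + 3 + ... + 1450
= 1451 * 1450 / 2
= 2103950 / 2
= 1051975


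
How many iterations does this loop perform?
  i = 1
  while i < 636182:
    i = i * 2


The loop variable doubles each iteration:
i = 1 -> 2 -> 4 -> 8 -> 16 -> 32 -> 64 -> 128 -> 256 -> 512 -> 1024 -> 2048 -> 4096 -> 8192 -> 16384 -> 32768 -> 65536 -> 131072 -> 262144 -> 524288 -> 1048576 (stop, 1048576 >= 636182)
Number of doublings = ceil(log2(636182)) = 20


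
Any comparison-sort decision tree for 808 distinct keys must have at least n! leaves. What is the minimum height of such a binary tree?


A binary decision tree of height h has at most 2^h leaves and needs at least n! of them, so h >= ceil(log2(n!)).
808! is far too large to multiply out, so use Stirling's series:
  ln(n!) ~ n ln n - n + (1/2) ln(2 pi n) + 1/(12n)  (error below 1/(360 n^3), negligible here)
  ln(808) = 6.6945621
  n ln n = 808 * 6.6945621 = 5409.2062
  (1/2) ln(2 pi * 808) = (1/2) ln(5076.8137) = 4.2662
  1/(12*808) = 0.0001
  ln(808!) ~ 5409.2062 - 808 + 4.2662 + 0.0001 = 4605.4725
Convert to base 2: log2(808!) = 4605.4725 / ln 2 = 4605.4725 / 0.69314718 = 6644.2923
ceil(6644.2923) = 6645


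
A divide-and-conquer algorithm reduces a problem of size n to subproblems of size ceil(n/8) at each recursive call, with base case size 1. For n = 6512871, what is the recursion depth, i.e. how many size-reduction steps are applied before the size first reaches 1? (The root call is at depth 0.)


Each step divides the size by 8 (rounding up); after k steps the size is ceil(n/8^k), which equals 1 exactly when 8^k >= n.
So the depth is the smallest k with 8^k >= 6512871, i.e. ceil(log_8(6512871)).
8^7 = 2097152 < 6512871 <= 16777216 = 8^8
Recursion depth = 8


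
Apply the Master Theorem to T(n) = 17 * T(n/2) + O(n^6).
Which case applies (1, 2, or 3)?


The Master Theorem: T(n) = a*T(n/b) + O(n^c)
  a = 17, b = 2, c = 6
log_b(a) = log_2(17) ~ 4.087
Compare b^c with a: 2^6 = 64 > 17, so c > log_b(a).
Since c > log_b(a), Case 3 applies.
T(n) = O(n^6)
Master Theorem case = 3


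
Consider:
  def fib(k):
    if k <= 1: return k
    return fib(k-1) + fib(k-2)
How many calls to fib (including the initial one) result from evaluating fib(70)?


Let C(m) = total calls to evaluate fib(m). Then C(0)=C(1)=1, and
C(m) = 1 + C(m-1) + C(m-2) for m >= 2.
Build the table (each entry = 1 + previous two):
  C(0) = 1
  C(1) = 1
  C(2) = 1 + 1 + 1 = 3
  C(3) = 1 + 3 + 1 = 5
  C(4) = 1 + 5 + 3 = 9
  C(5) = 1 + 9 + 5 = 15
  C(6) = 1 + 15 + 9 = 25
  C(7) = 1 + 25 + 15 = 41
  C(8) = 1 + 41 + 25 = 67
  C(9) = 1 + 67 + 41 = 109
  C(10) = 1 + 109 + 67 = 177
  C(11) = 1 + 177 + 109 = 287
  C(12) = 1 + 287 + 177 = 465
  C(13) = 1 + 465 + 287 = 753
  C(14) = 1 + 753 + 465 = 1219
  C(15) = 1 + 1219 + 753 = 1973
  C(16) = 1 + 1973 + 1219 = 3193
  C(17) = 1 + 3193 + 1973 = 5167
  C(18) = 1 + 5167 + 3193 = 8361
  C(19) = 1 + 8361 + 5167 = 13529
  C(20) = 1 + 13529 + 8361 = 21891
  C(21) = 1 + 21891 + 13529 = 35421
  C(22) = 1 + 35421 + 21891 = 57313
  C(23) = 1 + 57313 + 35421 = 92735
  C(24) = 1 + 92735 + 57313 = 150049
  C(25) = 1 + 150049 + 92735 = 242785
  C(26) = 1 + 242785 + 150049 = 392835
  C(27) = 1 + 392835 + 242785 = 635621
  C(28) = 1 + 635621 + 392835 = 1028457
  C(29) = 1 + 1028457 + 635621 = 1664079
  C(30) = 1 + 1664079 + 1028457 = 2692537
  C(31) = 1 + 2692537 + 1664079 = 4356617
  C(32) = 1 + 4356617 + 2692537 = 7049155
  C(33) = 1 + 7049155 + 4356617 = 11405773
  C(34) = 1 + 11405773 + 7049155 = 18454929
  C(35) = 1 + 18454929 + 11405773 = 29860703
  C(36) = 1 + 29860703 + 18454929 = 48315633
  C(37) = 1 + 48315633 + 29860703 = 78176337
  C(38) = 1 + 78176337 + 48315633 = 126491971
  C(39) = 1 + 126491971 + 78176337 = 204668309
  C(40) = 1 + 204668309 + 126491971 = 331160281
  C(41) = 1 + 331160281 + 204668309 = 535828591
  C(42) = 1 + 535828591 + 331160281 = 866988873
  C(43) = 1 + 866988873 + 535828591 = 1402817465
  C(44) = 1 + 1402817465 + 866988873 = 2269806339
  C(45) = 1 + 2269806339 + 1402817465 = 3672623805
  C(46) = 1 + 3672623805 + 2269806339 = 5942430145
  C(47) = 1 + 5942430145 + 3672623805 = 9615053951
  C(48) = 1 + 9615053951 + 5942430145 = 15557484097
  C(49) = 1 + 15557484097 + 9615053951 = 25172538049
  C(50) = 1 + 25172538049 + 15557484097 = 40730022147
  C(51) = 1 + 40730022147 + 25172538049 = 65902560197
  C(52) = 1 + 65902560197 + 40730022147 = 106632582345
  C(53) = 1 + 106632582345 + 65902560197 = 172535142543
  C(54) = 1 + 172535142543 + 106632582345 = 279167724889
  C(55) = 1 + 279167724889 + 172535142543 = 451702867433
  C(56) = 1 + 451702867433 + 279167724889 = 730870592323
  C(57) = 1 + 730870592323 + 451702867433 = 1182573459757
  C(58) = 1 + 1182573459757 + 730870592323 = 1913444052081
  C(59) = 1 + 1913444052081 + 1182573459757 = 3096017511839
  C(60) = 1 + 3096017511839 + 1913444052081 = 5009461563921
  C(61) = 1 + 5009461563921 + 3096017511839 = 8105479075761
  C(62) = 1 + 8105479075761 + 5009461563921 = 13114940639683
  C(63) = 1 + 13114940639683 + 8105479075761 = 21220419715445
  C(64) = 1 + 21220419715445 + 13114940639683 = 34335360355129
  C(65) = 1 + 34335360355129 + 21220419715445 = 55555780070575
  C(66) = 1 + 55555780070575 + 34335360355129 = 89891140425705
  C(67) = 1 + 89891140425705 + 55555780070575 = 145446920496281
  C(68) = 1 + 145446920496281 + 89891140425705 = 235338060921987
  C(69) = 1 + 235338060921987 + 145446920496281 = 380784981418269
  C(70) = 1 + 380784981418269 + 235338060921987 = 616123042340257
Total calls for fib(70) = 616123042340257


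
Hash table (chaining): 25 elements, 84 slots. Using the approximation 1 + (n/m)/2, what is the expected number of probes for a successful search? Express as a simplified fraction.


Computing expected probes:
alpha = 25/84
= 1 + alpha/2
= 1 + 25/(2*84)
= (2*84 + 25) / (2*84)
= 193/168


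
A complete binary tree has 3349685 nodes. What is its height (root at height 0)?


In a complete binary tree, level k holds nodes 2^k .. 2^(k+1)-1 (1-indexed).
Height = floor(log2(n)) = floor(log2(3349685)) = 21
Check: 2^21 = 2097152 <= 3349685 < 4194304 = 2^22


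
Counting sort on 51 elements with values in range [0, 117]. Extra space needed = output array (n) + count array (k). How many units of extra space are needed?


Output array size: 51 (to store sorted result)
Count array size: 118 (one slot per possible value, range 0 to 117)
Total extra space = 51 + 118 = 169


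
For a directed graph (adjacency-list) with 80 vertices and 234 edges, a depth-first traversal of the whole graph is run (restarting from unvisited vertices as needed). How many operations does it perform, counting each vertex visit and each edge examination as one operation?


A full DFS traversal visits each vertex once and examines each edge once.
V = 80
E = 234
Sum = 80 + 234 = 314


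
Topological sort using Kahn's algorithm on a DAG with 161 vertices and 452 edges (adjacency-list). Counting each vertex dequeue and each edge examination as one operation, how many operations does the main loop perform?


Kahn's algorithm:
  1. Compute in-degrees: O(V + E)
  2. Process queue: each vertex dequeued once (O(V))
     each edge examined once (O(E))
Total = V + E = 161 + 452 = 613


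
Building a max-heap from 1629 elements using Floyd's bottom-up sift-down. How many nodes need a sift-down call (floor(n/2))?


In a heap of 1629 elements (0-indexed array):
  Last element index: 1628
  Parent of last element: floor((1628 - 1) / 2) = 813
  Internal nodes: indices 0 to 813
  Count = floor(1629/2) = 814


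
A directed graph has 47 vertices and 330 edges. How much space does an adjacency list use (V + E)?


Adjacency list: one list head per vertex + one entry per edge
Vertex heads: 47
Edge entries: 330
Total = 47 + 330 = 377


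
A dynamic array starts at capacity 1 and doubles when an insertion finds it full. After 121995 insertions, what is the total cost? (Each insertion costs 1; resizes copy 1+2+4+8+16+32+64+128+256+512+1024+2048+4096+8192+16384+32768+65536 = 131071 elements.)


Insertion cost: 121995 (one per element)
Resizes occur just before inserting elements 2, 3, 5, 9, ...
Elements copied at each resize: 1 + 2 + 4 + 8 + 16 + 32 + 64 + 128 + 256 + 512 + 1024 + 2048 + 4096 + 8192 + 16384 + 32768 + 65536
Sum of copies = 131071 (geometric series: 2^k - 1)
Total = 121995 + 131071 = 253066


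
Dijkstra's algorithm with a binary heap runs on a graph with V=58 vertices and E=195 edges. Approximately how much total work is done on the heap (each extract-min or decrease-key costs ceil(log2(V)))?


Dijkstra with a binary heap: each vertex is extracted once, each edge may relax once.
Each heap operation costs O(log V).
V + E = 58 + 195 = 253
ceil(log2(58)) = 6 (since 2^5 = 32 < 58 <= 64 = 2^6)
Total heap work = (V+E) * ceil(log2(V)) = 253 * 6 = 1518


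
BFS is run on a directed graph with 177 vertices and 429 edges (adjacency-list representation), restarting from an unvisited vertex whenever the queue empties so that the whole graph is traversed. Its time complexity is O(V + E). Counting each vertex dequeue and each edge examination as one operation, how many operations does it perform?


A full BFS traversal dequeues each vertex exactly once and examines each directed edge exactly once.
V = 177 (vertex processing cost)
E = 429 (edge examination cost)
Total operations proportional to V + E = 177 + 429 = 606


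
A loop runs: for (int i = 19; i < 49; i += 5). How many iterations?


Loop starts at i = 19, increments by 5, stops when i >= 49.
Number of iterations = ceil((49 - 19) / 5)
= ceil(30 / 5)
= 6


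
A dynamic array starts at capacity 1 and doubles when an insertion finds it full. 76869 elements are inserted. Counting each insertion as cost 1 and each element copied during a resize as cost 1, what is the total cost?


n = 76869
Insertion costs: 76869
Resizes copy 1, 2, 4, ... up to the largest power of 2 that is <= n-1 = 76868, i.e. 65536.
Copy costs = 1 + 2 + 4 + 8 + 16 + 32 + 64 + 128 + 256 + 512 + 1024 + 2048 + 4096 + 8192 + 16384 + 32768 + 65536 = 131071
Total = 76869 + 131071 = 207940


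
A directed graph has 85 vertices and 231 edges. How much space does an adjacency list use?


Adjacency list: one list head per vertex + one entry per edge
Vertex heads: 85
Edge entries: 231
Total = 85 + 231 = 316


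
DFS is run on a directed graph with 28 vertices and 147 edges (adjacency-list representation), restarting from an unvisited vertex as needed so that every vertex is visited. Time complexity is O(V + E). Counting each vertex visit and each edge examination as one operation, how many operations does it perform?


A full DFS traversal processes each vertex exactly once (push/pop on stack).
Each directed edge is examined once.
V = 28, E = 147
V + E = 175
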